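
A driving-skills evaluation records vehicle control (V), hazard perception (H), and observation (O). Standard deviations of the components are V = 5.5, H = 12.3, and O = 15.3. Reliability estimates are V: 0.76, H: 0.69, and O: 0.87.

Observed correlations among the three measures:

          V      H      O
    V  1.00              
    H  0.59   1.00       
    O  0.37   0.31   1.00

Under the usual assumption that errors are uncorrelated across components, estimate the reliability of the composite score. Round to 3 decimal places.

Var(V+H+O) = 5.5² + 12.3² + 15.3² + 2·[5.5·12.3·0.59 + 5.5·15.3·0.37 + 12.3·15.3·0.31] = 415.63 + 258.776 = 674.406.
Because errors are independent across components, Cov(Tᵢ,Tⱼ) = Cov(Xᵢ,Xⱼ); the off-diagonal part of the true-score variance is the same as above.
True-score variance = [5.5²·0.76 + 12.3²·0.69 + 15.3²·0.87] + 258.776 = 331.038 + 258.776 = 589.814.
Reliability = 589.814 / 674.406 = 0.875.

0.875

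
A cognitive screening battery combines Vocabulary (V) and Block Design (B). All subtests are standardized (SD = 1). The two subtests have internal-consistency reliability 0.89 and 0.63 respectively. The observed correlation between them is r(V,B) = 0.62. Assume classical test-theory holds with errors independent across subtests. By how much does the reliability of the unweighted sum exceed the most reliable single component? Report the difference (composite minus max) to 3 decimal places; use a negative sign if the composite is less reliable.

Var(sum) = 2 + 1.24 = 3.24; true-score variance = 1.52 + 1.24 = 2.76; composite reliability = 0.8519.
Max component reliability = 0.8900.
Difference = 0.8519 − 0.8900 = -0.038.

-0.038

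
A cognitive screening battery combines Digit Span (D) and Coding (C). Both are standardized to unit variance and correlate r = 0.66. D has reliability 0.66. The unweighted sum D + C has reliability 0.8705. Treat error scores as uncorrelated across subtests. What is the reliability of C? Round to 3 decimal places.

Var(D+C) = 2 + 2·0.66 = 3.320.
True-score variance = ρ_D + ρ_C + 2·0.66, so 0.8705 = (0.66 + ρ_C + 1.32) / 3.320.
ρ_C = 0.8705·3.320 − 0.66 − 1.32 = 0.910.

0.910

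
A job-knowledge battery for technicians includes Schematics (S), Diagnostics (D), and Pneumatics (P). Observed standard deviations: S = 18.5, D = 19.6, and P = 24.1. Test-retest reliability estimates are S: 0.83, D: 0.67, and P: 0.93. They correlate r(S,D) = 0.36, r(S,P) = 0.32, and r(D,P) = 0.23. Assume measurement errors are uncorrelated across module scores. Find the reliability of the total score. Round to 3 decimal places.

Var(S+D+P) = 18.5² + 19.6² + 24.1² + 2·[18.5·19.6·0.36 + 18.5·24.1·0.32 + 19.6·24.1·0.23] = 1307.22 + 763.702 = 2070.92.
Because errors are independent across components, Cov(Tᵢ,Tⱼ) = Cov(Xᵢ,Xⱼ); the off-diagonal part of the true-score variance is the same as above.
True-score variance = [18.5²·0.83 + 19.6²·0.67 + 24.1²·0.93] + 763.702 = 1081.61 + 763.702 = 1845.31.
Reliability = 1845.31 / 2070.92 = 0.891.

0.891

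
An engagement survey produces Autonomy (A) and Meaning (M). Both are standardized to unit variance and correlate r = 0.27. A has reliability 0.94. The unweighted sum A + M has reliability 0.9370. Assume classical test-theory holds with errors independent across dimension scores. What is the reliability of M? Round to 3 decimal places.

0.900

Var(A+M) = 2 + 2·0.27 = 2.540.
True-score variance = ρ_A + ρ_M + 2·0.27, so 0.9370 = (0.94 + ρ_M + 0.54) / 2.540.
ρ_M = 0.9370·2.540 − 0.94 − 0.54 = 0.900.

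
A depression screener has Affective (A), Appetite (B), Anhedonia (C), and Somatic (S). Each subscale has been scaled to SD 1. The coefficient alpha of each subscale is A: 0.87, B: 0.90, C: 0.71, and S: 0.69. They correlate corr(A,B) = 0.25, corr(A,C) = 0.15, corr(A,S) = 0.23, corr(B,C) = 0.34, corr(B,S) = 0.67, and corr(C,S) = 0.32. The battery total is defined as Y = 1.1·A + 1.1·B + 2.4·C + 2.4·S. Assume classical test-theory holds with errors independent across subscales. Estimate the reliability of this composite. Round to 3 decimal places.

0.854

Var(Y) = 1.1² + 1.1² + 2.4² + 2.4² + 2·[1.21·0.25 + 2.64·0.15 + 2.64·0.23 + 2.64·0.34 + 2.64·0.67 + 5.76·0.32] = 13.94 + 11.6306 = 25.5706.
With uncorrelated errors the cross-covariances are all true-score covariance, so they carry over unchanged; only the diagonal terms shrink to ρᵢσᵢ².
True-score variance = [1.1²·0.87 + 1.1²·0.90 + 2.4²·0.71 + 2.4²·0.69] + 11.6306 = 10.2057 + 11.6306 = 21.8363.
Reliability = 21.8363 / 25.5706 = 0.854.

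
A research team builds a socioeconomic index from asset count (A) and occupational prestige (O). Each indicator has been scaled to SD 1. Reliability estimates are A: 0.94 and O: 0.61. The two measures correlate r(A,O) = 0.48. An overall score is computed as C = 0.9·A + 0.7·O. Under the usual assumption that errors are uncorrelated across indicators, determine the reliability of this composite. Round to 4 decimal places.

Var(C) = 0.9² + 0.7² + 2·[0.63·0.48] = 1.3 + 0.6048 = 1.9048.
With uncorrelated errors the cross-covariances are all true-score covariance, so they carry over unchanged; only the diagonal terms shrink to ρᵢσᵢ².
True-score variance = [0.9²·0.94 + 0.7²·0.61] + 0.6048 = 1.0603 + 0.6048 = 1.6651.
Reliability = 1.6651 / 1.9048 = 0.8742.

0.8742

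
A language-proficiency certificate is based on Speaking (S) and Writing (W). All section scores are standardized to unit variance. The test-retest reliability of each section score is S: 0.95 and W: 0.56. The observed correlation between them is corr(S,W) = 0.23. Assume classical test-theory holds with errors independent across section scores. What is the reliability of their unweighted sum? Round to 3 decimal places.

Var(S+W) = 2 + 2·[0.23] = 2 + 0.46 = 2.46.
Because errors are independent across components, Cov(Tᵢ,Tⱼ) = Cov(Xᵢ,Xⱼ); the off-diagonal part of the true-score variance is the same as above.
True-score variance = [0.95 + 0.56] + 0.46 = 1.51 + 0.46 = 1.97.
Reliability = 1.97 / 2.46 = 0.801.

0.801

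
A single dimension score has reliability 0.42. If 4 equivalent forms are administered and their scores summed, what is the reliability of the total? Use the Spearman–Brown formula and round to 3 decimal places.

ρ_k = kρ / (1 + (k−1)ρ) = 4·0.42 / (1 + 3·0.42) = 1.680 / 2.260 = 0.743.

0.743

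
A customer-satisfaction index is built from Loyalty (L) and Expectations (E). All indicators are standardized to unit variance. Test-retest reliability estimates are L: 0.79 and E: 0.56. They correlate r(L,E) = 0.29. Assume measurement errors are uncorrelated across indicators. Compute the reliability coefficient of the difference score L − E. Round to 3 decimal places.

Var(L−E) = 1 + 1 − 2·0.29 = 2 − 0.58 = 1.42.
Under uncorrelated errors the observed covariances equal the true-score covariances, so only the own-variance terms attenuate.
True-score variance = [0.79 + 0.56] − 0.58 = 1.35 − 0.58 = 0.77.
Reliability = 0.77 / 1.42 = 0.542.

0.542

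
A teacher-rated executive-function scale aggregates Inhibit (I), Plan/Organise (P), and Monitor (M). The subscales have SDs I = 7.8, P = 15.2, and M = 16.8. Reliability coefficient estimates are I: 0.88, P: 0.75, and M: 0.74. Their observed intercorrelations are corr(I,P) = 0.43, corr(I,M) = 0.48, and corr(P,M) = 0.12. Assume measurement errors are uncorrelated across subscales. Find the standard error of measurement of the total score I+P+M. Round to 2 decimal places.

Var(total) = 574.12 + 289.046 = 863.166.
True-score variance = 435.677 + 289.046 = 724.723, so reliability = 0.8396.
Error variance = 863.166 − 724.723 = 138.443; SEM = √138.443 = 11.77.

11.77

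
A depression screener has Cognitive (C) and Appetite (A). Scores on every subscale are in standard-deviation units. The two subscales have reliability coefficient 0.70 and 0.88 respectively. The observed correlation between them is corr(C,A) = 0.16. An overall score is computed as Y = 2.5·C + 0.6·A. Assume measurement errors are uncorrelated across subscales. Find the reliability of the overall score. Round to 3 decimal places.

0.729

Var(Y) = 2.5² + 0.6² + 2·[1.5·0.16] = 6.61 + 0.48 = 7.09.
Because errors are independent across components, Cov(Tᵢ,Tⱼ) = Cov(Xᵢ,Xⱼ); the off-diagonal part of the true-score variance is the same as above.
True-score variance = [2.5²·0.70 + 0.6²·0.88] + 0.48 = 4.6918 + 0.48 = 5.1718.
Reliability = 5.1718 / 7.09 = 0.729.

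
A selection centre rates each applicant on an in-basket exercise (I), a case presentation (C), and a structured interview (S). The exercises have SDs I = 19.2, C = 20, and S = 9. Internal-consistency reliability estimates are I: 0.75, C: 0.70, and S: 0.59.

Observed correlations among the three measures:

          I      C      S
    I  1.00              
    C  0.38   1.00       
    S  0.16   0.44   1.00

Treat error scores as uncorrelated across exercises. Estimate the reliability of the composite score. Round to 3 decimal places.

Var(I+C+S) = 19.2² + 20² + 9² + 2·[19.2·20·0.38 + 19.2·9·0.16 + 20·9·0.44] = 849.64 + 505.536 = 1355.18.
With uncorrelated errors the cross-covariances are all true-score covariance, so they carry over unchanged; only the diagonal terms shrink to ρᵢσᵢ².
True-score variance = [19.2²·0.75 + 20²·0.70 + 9²·0.59] + 505.536 = 604.27 + 505.536 = 1109.81.
Reliability = 1109.81 / 1355.18 = 0.819.

0.819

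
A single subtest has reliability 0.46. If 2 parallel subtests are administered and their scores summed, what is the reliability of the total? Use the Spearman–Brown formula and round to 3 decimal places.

ρ_k = kρ / (1 + (k−1)ρ) = 2·0.46 / (1 + 1·0.46) = 0.920 / 1.460 = 0.630.

0.630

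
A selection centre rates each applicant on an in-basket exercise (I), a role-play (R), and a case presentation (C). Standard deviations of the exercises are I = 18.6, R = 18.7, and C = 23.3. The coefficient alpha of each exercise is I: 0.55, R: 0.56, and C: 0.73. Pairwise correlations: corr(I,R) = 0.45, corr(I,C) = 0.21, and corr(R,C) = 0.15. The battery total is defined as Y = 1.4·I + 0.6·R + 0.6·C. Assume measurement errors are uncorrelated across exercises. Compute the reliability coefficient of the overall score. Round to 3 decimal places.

0.717

Var(Y) = 1.4²·18.6² + 0.6²·18.7² + 0.6²·23.3² + 2·[0.84·18.6·18.7·0.45 + 0.84·18.6·23.3·0.21 + 0.36·18.7·23.3·0.15] = 999.41 + 462.905 = 1462.32.
Because errors are independent across components, Cov(Tᵢ,Tⱼ) = Cov(Xᵢ,Xⱼ); the off-diagonal part of the true-score variance is the same as above.
True-score variance = [1.4²·18.6²·0.55 + 0.6²·18.7²·0.56 + 0.6²·23.3²·0.73] + 462.905 = 586.114 + 462.905 = 1049.02.
Reliability = 1049.02 / 1462.32 = 0.717.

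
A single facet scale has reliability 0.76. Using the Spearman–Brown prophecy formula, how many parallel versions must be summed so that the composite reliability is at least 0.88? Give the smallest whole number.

3

k ≥ ρ*(1−ρ₁)/(ρ₁(1−ρ*)) = 0.88·0.24 / (0.76·0.12) = 2.316.
Smallest integer k = 3.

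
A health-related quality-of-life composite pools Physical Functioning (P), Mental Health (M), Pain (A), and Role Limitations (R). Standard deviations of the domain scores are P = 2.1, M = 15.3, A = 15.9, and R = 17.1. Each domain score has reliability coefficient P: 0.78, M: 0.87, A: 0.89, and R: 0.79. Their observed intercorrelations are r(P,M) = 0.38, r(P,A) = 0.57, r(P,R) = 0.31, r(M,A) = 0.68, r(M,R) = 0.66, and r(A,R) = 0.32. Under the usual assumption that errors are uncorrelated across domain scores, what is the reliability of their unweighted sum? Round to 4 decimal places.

0.9298

Var(P+M+A+R) = 2.1² + 15.3² + 15.9² + 17.1² + 2·[2.1·15.3·0.38 + 2.1·15.9·0.57 + 2.1·17.1·0.31 + 15.3·15.9·0.68 + 15.3·17.1·0.66 + 15.9·17.1·0.32] = 783.72 + 934.956 = 1718.68.
Because errors are independent across components, Cov(Tᵢ,Tⱼ) = Cov(Xᵢ,Xⱼ); the off-diagonal part of the true-score variance is the same as above.
True-score variance = [2.1²·0.78 + 15.3²·0.87 + 15.9²·0.89 + 17.1²·0.79] + 934.956 = 663.103 + 934.956 = 1598.06.
Reliability = 1598.06 / 1718.68 = 0.9298.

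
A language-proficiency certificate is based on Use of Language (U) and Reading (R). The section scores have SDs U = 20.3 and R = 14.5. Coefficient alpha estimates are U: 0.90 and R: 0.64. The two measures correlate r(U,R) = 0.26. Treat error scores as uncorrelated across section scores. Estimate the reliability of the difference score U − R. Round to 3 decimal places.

Var(U−R) = 20.3² + 14.5² − 2·20.3·14.5·0.26 = 622.34 − 153.062 = 469.278.
With uncorrelated errors the cross-covariances are all true-score covariance, so they carry over unchanged; only the diagonal terms shrink to ρᵢσᵢ².
True-score variance = [20.3²·0.90 + 14.5²·0.64] − 153.062 = 505.441 − 153.062 = 352.379.
Reliability = 352.379 / 469.278 = 0.751.

0.751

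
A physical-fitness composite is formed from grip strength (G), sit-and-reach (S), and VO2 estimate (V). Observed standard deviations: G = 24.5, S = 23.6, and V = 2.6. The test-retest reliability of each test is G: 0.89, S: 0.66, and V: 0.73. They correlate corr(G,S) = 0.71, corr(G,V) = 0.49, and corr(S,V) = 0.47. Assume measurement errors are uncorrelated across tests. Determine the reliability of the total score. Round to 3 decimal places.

0.878

Var(G+S+V) = 24.5² + 23.6² + 2.6² + 2·[24.5·23.6·0.71 + 24.5·2.6·0.49 + 23.6·2.6·0.47] = 1163.97 + 941.148 = 2105.12.
With uncorrelated errors the cross-covariances are all true-score covariance, so they carry over unchanged; only the diagonal terms shrink to ρᵢσᵢ².
True-score variance = [24.5²·0.89 + 23.6²·0.66 + 2.6²·0.73] + 941.148 = 906.751 + 941.148 = 1847.9.
Reliability = 1847.9 / 2105.12 = 0.878.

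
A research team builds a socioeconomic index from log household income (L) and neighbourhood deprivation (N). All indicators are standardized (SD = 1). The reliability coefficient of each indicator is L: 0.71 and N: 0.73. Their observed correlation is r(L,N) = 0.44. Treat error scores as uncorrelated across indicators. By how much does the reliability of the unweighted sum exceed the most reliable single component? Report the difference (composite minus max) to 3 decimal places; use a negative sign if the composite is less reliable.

0.076

Var(sum) = 2 + 0.88 = 2.88; true-score variance = 1.44 + 0.88 = 2.32; composite reliability = 0.8056.
Max component reliability = 0.7300.
Difference = 0.8056 − 0.7300 = 0.076.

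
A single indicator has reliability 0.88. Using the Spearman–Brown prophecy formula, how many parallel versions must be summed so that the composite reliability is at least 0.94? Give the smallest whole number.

3

k ≥ ρ*(1−ρ₁)/(ρ₁(1−ρ*)) = 0.94·0.12 / (0.88·0.06) = 2.136.
Smallest integer k = 3.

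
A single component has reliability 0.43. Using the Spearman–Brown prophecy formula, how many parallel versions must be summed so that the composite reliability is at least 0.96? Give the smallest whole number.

k ≥ ρ*(1−ρ₁)/(ρ₁(1−ρ*)) = 0.96·0.57 / (0.43·0.04) = 31.814.
Smallest integer k = 32.

32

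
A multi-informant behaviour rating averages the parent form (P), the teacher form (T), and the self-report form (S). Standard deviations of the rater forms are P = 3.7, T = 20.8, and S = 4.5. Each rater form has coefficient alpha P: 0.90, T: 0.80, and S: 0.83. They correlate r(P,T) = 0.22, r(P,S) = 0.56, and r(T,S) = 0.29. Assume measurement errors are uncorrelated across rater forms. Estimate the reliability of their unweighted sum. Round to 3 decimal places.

0.841

Var(P+T+S) = 3.7² + 20.8² + 4.5² + 2·[3.7·20.8·0.22 + 3.7·4.5·0.56 + 20.8·4.5·0.29] = 466.58 + 106.798 = 573.378.
Under uncorrelated errors the observed covariances equal the true-score covariances, so only the own-variance terms attenuate.
True-score variance = [3.7²·0.90 + 20.8²·0.80 + 4.5²·0.83] + 106.798 = 375.241 + 106.798 = 482.039.
Reliability = 482.039 / 573.378 = 0.841.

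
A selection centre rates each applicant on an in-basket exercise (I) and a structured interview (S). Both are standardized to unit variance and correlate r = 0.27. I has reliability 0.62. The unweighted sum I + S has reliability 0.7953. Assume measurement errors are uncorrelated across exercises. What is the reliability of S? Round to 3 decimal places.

0.860

Var(I+S) = 2 + 2·0.27 = 2.540.
True-score variance = ρ_I + ρ_S + 2·0.27, so 0.7953 = (0.62 + ρ_S + 0.54) / 2.540.
ρ_S = 0.7953·2.540 − 0.62 − 0.54 = 0.860.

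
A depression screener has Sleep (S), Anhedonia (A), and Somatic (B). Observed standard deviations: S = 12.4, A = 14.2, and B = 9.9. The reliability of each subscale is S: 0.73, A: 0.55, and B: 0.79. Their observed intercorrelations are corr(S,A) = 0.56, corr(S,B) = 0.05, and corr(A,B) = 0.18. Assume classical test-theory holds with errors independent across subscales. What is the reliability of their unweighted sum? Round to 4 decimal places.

0.7858

Var(S+A+B) = 12.4² + 14.2² + 9.9² + 2·[12.4·14.2·0.56 + 12.4·9.9·0.05 + 14.2·9.9·0.18] = 453.41 + 260.094 = 713.504.
With uncorrelated errors the cross-covariances are all true-score covariance, so they carry over unchanged; only the diagonal terms shrink to ρᵢσᵢ².
True-score variance = [12.4²·0.73 + 14.2²·0.55 + 9.9²·0.79] + 260.094 = 300.575 + 260.094 = 560.669.
Reliability = 560.669 / 713.504 = 0.7858.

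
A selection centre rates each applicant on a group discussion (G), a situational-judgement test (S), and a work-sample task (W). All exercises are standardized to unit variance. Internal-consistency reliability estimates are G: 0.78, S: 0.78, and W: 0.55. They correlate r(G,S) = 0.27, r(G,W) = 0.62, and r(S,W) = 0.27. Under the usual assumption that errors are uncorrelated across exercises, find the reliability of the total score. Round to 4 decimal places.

Var(G+S+W) = 3 + 2·[0.27 + 0.62 + 0.27] = 3 + 2.32 = 5.32.
With uncorrelated errors the cross-covariances are all true-score covariance, so they carry over unchanged; only the diagonal terms shrink to ρᵢσᵢ².
True-score variance = [0.78 + 0.78 + 0.55] + 2.32 = 2.11 + 2.32 = 4.43.
Reliability = 4.43 / 5.32 = 0.8327.

0.8327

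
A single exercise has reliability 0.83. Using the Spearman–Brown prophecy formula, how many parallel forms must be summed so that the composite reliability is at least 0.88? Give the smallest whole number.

2

k ≥ ρ*(1−ρ₁)/(ρ₁(1−ρ*)) = 0.88·0.17 / (0.83·0.12) = 1.502.
Smallest integer k = 2.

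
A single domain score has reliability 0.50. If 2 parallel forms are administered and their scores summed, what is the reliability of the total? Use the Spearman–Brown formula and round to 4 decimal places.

ρ_k = kρ / (1 + (k−1)ρ) = 2·0.50 / (1 + 1·0.50) = 1.000 / 1.500 = 0.6667.

0.6667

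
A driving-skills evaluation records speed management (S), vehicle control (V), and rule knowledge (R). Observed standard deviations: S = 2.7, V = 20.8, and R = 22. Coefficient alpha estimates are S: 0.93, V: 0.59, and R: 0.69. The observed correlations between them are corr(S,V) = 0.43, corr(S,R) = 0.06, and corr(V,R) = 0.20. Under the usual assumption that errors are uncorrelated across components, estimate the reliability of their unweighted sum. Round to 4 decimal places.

Var(S+V+R) = 2.7² + 20.8² + 22² + 2·[2.7·20.8·0.43 + 2.7·22·0.06 + 20.8·22·0.20] = 923.93 + 238.466 = 1162.4.
Under uncorrelated errors the observed covariances equal the true-score covariances, so only the own-variance terms attenuate.
True-score variance = [2.7²·0.93 + 20.8²·0.59 + 22²·0.69] + 238.466 = 595.997 + 238.466 = 834.463.
Reliability = 834.463 / 1162.4 = 0.7179.

0.7179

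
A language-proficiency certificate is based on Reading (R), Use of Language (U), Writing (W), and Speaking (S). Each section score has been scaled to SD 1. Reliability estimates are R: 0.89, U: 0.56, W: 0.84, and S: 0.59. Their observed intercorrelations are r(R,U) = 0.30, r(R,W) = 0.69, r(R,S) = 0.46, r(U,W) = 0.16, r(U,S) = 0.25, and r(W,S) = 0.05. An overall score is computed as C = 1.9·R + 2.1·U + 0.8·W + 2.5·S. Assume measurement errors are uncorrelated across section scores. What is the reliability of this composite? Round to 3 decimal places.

Var(C) = 1.9² + 2.1² + 0.8² + 2.5² + 2·[3.99·0.30 + 1.52·0.69 + 4.75·0.46 + 1.68·0.16 + 5.25·0.25 + 2·0.05] = 14.91 + 12.2242 = 27.1342.
Under uncorrelated errors the observed covariances equal the true-score covariances, so only the own-variance terms attenuate.
True-score variance = [1.9²·0.89 + 2.1²·0.56 + 0.8²·0.84 + 2.5²·0.59] + 12.2242 = 9.9076 + 12.2242 = 22.1318.
Reliability = 22.1318 / 27.1342 = 0.816.

0.816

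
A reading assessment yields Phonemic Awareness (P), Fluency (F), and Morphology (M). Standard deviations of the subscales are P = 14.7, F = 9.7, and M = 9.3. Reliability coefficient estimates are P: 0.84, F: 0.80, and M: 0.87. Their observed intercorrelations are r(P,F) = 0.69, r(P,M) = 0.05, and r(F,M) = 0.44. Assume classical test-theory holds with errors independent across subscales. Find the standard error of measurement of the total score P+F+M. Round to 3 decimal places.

8.040

Var(total) = 396.67 + 289.83 = 686.5.
True-score variance = 332.034 + 289.83 = 621.864, so reliability = 0.9058.
Error variance = 686.5 − 621.864 = 64.6361; SEM = √64.6361 = 8.040.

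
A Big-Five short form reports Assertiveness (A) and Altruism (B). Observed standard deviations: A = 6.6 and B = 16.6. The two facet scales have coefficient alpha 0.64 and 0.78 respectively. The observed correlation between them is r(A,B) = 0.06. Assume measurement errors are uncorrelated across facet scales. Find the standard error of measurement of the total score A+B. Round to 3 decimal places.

8.735

Var(total) = 319.12 + 13.1472 = 332.267.
True-score variance = 242.815 + 13.1472 = 255.962, so reliability = 0.7704.
Error variance = 332.267 − 255.962 = 76.3048; SEM = √76.3048 = 8.735.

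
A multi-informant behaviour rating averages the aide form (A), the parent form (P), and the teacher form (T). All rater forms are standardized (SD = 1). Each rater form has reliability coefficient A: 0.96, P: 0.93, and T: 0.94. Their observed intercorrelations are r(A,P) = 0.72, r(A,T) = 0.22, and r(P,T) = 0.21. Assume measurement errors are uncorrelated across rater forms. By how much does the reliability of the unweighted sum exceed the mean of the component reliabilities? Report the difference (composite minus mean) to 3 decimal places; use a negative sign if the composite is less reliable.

0.025

Var(sum) = 3 + 2.3 = 5.3; true-score variance = 2.83 + 2.3 = 5.13; composite reliability = 0.9679.
Mean component reliability = 0.9433.
Difference = 0.9679 − 0.9433 = 0.025.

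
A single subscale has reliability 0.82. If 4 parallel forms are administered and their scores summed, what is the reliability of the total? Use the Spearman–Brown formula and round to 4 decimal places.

ρ_k = kρ / (1 + (k−1)ρ) = 4·0.82 / (1 + 3·0.82) = 3.280 / 3.460 = 0.9480.

0.9480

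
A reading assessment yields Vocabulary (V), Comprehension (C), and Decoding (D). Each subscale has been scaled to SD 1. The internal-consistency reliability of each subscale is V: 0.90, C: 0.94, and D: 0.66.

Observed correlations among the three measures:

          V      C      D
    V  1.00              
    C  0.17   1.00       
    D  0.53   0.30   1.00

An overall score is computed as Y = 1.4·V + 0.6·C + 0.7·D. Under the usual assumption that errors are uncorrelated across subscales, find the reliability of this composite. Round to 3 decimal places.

0.912

Var(Y) = 1.4² + 0.6² + 0.7² + 2·[0.84·0.17 + 0.98·0.53 + 0.42·0.30] = 2.81 + 1.5764 = 4.3864.
With uncorrelated errors the cross-covariances are all true-score covariance, so they carry over unchanged; only the diagonal terms shrink to ρᵢσᵢ².
True-score variance = [1.4²·0.90 + 0.6²·0.94 + 0.7²·0.66] + 1.5764 = 2.4258 + 1.5764 = 4.0022.
Reliability = 4.0022 / 4.3864 = 0.912.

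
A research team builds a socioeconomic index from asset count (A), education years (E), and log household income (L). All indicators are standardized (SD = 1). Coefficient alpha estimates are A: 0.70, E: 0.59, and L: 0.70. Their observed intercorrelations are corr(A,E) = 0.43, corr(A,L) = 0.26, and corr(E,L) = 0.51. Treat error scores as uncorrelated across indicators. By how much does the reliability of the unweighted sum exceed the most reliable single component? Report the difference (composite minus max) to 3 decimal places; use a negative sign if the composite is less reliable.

0.113

Var(sum) = 3 + 2.4 = 5.4; true-score variance = 1.99 + 2.4 = 4.39; composite reliability = 0.8130.
Max component reliability = 0.7000.
Difference = 0.8130 − 0.7000 = 0.113.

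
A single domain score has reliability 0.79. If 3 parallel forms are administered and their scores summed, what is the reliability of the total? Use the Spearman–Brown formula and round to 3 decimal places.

ρ_k = kρ / (1 + (k−1)ρ) = 3·0.79 / (1 + 2·0.79) = 2.370 / 2.580 = 0.919.

0.919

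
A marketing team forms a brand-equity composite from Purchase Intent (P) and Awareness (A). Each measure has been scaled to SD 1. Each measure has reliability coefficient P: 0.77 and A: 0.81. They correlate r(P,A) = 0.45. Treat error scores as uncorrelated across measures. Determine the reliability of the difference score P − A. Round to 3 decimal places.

Var(P−A) = 1 + 1 − 2·0.45 = 2 − 0.9 = 1.1.
Under uncorrelated errors the observed covariances equal the true-score covariances, so only the own-variance terms attenuate.
True-score variance = [0.77 + 0.81] − 0.9 = 1.58 − 0.9 = 0.68.
Reliability = 0.68 / 1.1 = 0.618.

0.618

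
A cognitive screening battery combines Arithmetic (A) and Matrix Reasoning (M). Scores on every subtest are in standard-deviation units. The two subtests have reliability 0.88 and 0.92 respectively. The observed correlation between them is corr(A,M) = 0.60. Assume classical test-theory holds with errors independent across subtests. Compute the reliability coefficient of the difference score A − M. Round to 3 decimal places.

0.750

Var(A−M) = 1 + 1 − 2·0.60 = 2 − 1.2 = 0.8.
Under uncorrelated errors the observed covariances equal the true-score covariances, so only the own-variance terms attenuate.
True-score variance = [0.88 + 0.92] − 1.2 = 1.8 − 1.2 = 0.6.
Reliability = 0.6 / 0.8 = 0.750.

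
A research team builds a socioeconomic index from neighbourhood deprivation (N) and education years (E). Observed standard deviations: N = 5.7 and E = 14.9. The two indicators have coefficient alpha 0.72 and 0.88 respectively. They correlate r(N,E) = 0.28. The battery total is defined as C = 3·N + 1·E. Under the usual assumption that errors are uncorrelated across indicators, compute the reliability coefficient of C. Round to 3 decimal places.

0.835

Var(C) = 3²·5.7² + 14.9² + 2·[3·5.7·14.9·0.28] = 514.42 + 142.682 = 657.102.
With uncorrelated errors the cross-covariances are all true-score covariance, so they carry over unchanged; only the diagonal terms shrink to ρᵢσᵢ².
True-score variance = [3²·5.7²·0.72 + 14.9²·0.88] + 142.682 = 405.904 + 142.682 = 548.586.
Reliability = 548.586 / 657.102 = 0.835.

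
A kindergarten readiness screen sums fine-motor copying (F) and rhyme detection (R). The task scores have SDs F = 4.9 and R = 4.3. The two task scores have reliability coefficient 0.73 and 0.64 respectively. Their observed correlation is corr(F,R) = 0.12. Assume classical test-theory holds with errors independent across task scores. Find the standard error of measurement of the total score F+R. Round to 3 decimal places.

Var(total) = 42.5 + 5.0568 = 47.5568.
True-score variance = 29.3609 + 5.0568 = 34.4177, so reliability = 0.7237.
Error variance = 47.5568 − 34.4177 = 13.1391; SEM = √13.1391 = 3.625.

3.625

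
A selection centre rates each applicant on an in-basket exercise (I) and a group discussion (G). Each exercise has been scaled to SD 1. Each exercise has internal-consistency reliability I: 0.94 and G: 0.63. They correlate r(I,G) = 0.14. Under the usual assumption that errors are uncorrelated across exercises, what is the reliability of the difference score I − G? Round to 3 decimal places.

Var(I−G) = 1 + 1 − 2·0.14 = 2 − 0.28 = 1.72.
Under uncorrelated errors the observed covariances equal the true-score covariances, so only the own-variance terms attenuate.
True-score variance = [0.94 + 0.63] − 0.28 = 1.57 − 0.28 = 1.29.
Reliability = 1.29 / 1.72 = 0.750.

0.750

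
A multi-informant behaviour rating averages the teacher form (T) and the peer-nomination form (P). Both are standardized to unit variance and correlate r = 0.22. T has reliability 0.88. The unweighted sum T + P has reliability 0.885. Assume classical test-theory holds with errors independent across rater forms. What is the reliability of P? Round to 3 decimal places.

Var(T+P) = 2 + 2·0.22 = 2.440.
True-score variance = ρ_T + ρ_P + 2·0.22, so 0.885 = (0.88 + ρ_P + 0.44) / 2.440.
ρ_P = 0.885·2.440 − 0.88 − 0.44 = 0.839.

0.839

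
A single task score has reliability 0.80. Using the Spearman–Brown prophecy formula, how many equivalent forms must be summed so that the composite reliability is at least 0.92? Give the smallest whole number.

k ≥ ρ*(1−ρ₁)/(ρ₁(1−ρ*)) = 0.92·0.20 / (0.80·0.08) = 2.875.
Smallest integer k = 3.

3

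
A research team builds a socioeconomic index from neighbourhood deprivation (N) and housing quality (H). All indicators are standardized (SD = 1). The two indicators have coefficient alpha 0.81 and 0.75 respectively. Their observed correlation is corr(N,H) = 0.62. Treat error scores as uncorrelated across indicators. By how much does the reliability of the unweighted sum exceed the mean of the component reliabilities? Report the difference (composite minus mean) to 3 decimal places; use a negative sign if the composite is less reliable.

0.084

Var(sum) = 2 + 1.24 = 3.24; true-score variance = 1.56 + 1.24 = 2.8; composite reliability = 0.8642.
Mean component reliability = 0.7800.
Difference = 0.8642 − 0.7800 = 0.084.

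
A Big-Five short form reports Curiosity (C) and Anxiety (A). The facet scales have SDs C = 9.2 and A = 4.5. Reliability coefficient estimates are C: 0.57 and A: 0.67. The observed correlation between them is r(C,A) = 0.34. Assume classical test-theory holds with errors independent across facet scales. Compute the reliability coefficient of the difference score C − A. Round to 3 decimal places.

0.439

Var(C−A) = 9.2² + 4.5² − 2·9.2·4.5·0.34 = 104.89 − 28.152 = 76.738.
Because errors are independent across components, Cov(Tᵢ,Tⱼ) = Cov(Xᵢ,Xⱼ); the off-diagonal part of the true-score variance is the same as above.
True-score variance = [9.2²·0.57 + 4.5²·0.67] − 28.152 = 61.8123 − 28.152 = 33.6603.
Reliability = 33.6603 / 76.738 = 0.439.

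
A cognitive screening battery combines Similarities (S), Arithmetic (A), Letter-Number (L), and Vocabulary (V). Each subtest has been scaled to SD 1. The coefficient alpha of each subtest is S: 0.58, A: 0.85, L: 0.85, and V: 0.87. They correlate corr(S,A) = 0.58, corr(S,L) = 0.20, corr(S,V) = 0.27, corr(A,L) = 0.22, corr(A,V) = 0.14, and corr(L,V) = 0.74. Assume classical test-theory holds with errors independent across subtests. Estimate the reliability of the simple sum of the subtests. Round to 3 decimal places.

0.898

Var(S+A+L+V) = 4 + 2·[0.58 + 0.20 + 0.27 + 0.22 + 0.14 + 0.74] = 4 + 4.3 = 8.3.
With uncorrelated errors the cross-covariances are all true-score covariance, so they carry over unchanged; only the diagonal terms shrink to ρᵢσᵢ².
True-score variance = [0.58 + 0.85 + 0.85 + 0.87] + 4.3 = 3.15 + 4.3 = 7.45.
Reliability = 7.45 / 8.3 = 0.898.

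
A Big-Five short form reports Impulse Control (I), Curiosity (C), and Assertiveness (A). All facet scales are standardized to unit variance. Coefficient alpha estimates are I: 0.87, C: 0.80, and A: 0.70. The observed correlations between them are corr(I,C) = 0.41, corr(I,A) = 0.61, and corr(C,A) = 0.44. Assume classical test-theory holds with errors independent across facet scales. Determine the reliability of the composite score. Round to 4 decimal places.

0.8936

Var(I+C+A) = 3 + 2·[0.41 + 0.61 + 0.44] = 3 + 2.92 = 5.92.
Under uncorrelated errors the observed covariances equal the true-score covariances, so only the own-variance terms attenuate.
True-score variance = [0.87 + 0.80 + 0.70] + 2.92 = 2.37 + 2.92 = 5.29.
Reliability = 5.29 / 5.92 = 0.8936.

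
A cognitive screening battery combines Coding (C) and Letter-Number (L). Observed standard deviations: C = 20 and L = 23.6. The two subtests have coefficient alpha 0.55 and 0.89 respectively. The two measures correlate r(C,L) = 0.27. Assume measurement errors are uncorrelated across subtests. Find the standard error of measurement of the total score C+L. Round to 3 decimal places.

15.533

Var(total) = 956.96 + 254.88 = 1211.84.
True-score variance = 715.694 + 254.88 = 970.574, so reliability = 0.8009.
Error variance = 1211.84 − 970.574 = 241.266; SEM = √241.266 = 15.533.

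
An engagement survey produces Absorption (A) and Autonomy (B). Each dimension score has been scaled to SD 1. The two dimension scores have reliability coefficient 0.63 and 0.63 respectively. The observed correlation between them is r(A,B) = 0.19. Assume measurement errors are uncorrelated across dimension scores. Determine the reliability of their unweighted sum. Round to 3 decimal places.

Var(A+B) = 2 + 2·[0.19] = 2 + 0.38 = 2.38.
With uncorrelated errors the cross-covariances are all true-score covariance, so they carry over unchanged; only the diagonal terms shrink to ρᵢσᵢ².
True-score variance = [0.63 + 0.63] + 0.38 = 1.26 + 0.38 = 1.64.
Reliability = 1.64 / 2.38 = 0.689.

0.689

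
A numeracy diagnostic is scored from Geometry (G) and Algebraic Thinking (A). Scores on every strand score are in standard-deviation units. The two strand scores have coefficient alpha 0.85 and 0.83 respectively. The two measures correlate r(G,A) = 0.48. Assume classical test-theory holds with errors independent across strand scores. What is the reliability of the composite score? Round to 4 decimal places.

Var(G+A) = 2 + 2·[0.48] = 2 + 0.96 = 2.96.
With uncorrelated errors the cross-covariances are all true-score covariance, so they carry over unchanged; only the diagonal terms shrink to ρᵢσᵢ².
True-score variance = [0.85 + 0.83] + 0.96 = 1.68 + 0.96 = 2.64.
Reliability = 2.64 / 2.96 = 0.8919.

0.8919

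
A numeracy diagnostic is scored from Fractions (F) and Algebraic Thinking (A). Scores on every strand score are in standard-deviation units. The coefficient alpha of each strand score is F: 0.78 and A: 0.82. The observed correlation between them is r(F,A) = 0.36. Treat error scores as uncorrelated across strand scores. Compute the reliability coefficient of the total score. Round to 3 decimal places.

0.853

Var(F+A) = 2 + 2·[0.36] = 2 + 0.72 = 2.72.
With uncorrelated errors the cross-covariances are all true-score covariance, so they carry over unchanged; only the diagonal terms shrink to ρᵢσᵢ².
True-score variance = [0.78 + 0.82] + 0.72 = 1.6 + 0.72 = 2.32.
Reliability = 2.32 / 2.72 = 0.853.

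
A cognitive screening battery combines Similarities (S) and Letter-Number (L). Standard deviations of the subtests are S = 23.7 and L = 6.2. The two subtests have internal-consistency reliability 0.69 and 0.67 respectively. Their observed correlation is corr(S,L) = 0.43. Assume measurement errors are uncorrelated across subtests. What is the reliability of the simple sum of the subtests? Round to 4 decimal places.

Var(S+L) = 23.7² + 6.2² + 2·[23.7·6.2·0.43] = 600.13 + 126.368 = 726.498.
With uncorrelated errors the cross-covariances are all true-score covariance, so they carry over unchanged; only the diagonal terms shrink to ρᵢσᵢ².
True-score variance = [23.7²·0.69 + 6.2²·0.67] + 126.368 = 413.321 + 126.368 = 539.689.
Reliability = 539.689 / 726.498 = 0.7429.

0.7429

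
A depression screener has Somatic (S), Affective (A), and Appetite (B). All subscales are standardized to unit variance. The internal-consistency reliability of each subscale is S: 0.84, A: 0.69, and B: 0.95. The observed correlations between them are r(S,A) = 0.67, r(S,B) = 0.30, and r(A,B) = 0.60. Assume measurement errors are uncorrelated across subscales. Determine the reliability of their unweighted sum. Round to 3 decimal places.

Var(S+A+B) = 3 + 2·[0.67 + 0.30 + 0.60] = 3 + 3.14 = 6.14.
Because errors are independent across components, Cov(Tᵢ,Tⱼ) = Cov(Xᵢ,Xⱼ); the off-diagonal part of the true-score variance is the same as above.
True-score variance = [0.84 + 0.69 + 0.95] + 3.14 = 2.48 + 3.14 = 5.62.
Reliability = 5.62 / 6.14 = 0.915.

0.915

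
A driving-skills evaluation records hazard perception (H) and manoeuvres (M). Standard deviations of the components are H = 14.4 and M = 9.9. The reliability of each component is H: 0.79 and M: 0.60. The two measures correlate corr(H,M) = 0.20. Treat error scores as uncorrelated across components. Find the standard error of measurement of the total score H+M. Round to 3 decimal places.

9.097

Var(total) = 305.37 + 57.024 = 362.394.
True-score variance = 222.62 + 57.024 = 279.644, so reliability = 0.7717.
Error variance = 362.394 − 279.644 = 82.7496; SEM = √82.7496 = 9.097.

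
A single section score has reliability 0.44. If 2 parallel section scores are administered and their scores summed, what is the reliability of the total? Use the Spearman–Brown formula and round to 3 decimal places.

0.611

ρ_k = kρ / (1 + (k−1)ρ) = 2·0.44 / (1 + 1·0.44) = 0.880 / 1.440 = 0.611.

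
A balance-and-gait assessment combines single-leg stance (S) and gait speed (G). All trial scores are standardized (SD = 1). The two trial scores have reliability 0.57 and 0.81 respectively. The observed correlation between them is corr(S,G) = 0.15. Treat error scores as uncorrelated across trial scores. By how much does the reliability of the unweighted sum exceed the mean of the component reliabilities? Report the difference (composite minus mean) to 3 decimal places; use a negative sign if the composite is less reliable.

Var(sum) = 2 + 0.3 = 2.3; true-score variance = 1.38 + 0.3 = 1.68; composite reliability = 0.7304.
Mean component reliability = 0.6900.
Difference = 0.7304 − 0.6900 = 0.040.

0.040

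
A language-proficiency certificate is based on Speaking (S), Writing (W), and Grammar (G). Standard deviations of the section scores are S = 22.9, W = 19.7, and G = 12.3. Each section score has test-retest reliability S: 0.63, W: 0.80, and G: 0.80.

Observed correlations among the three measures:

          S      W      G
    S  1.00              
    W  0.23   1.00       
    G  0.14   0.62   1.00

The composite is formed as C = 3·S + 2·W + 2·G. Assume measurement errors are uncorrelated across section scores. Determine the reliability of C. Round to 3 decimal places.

0.778

Var(C) = 3²·22.9² + 2²·19.7² + 2²·12.3² + 2·[6·22.9·19.7·0.23 + 6·22.9·12.3·0.14 + 4·19.7·12.3·0.62] = 6877.21 + 2920.18 = 9797.39.
Because errors are independent across components, Cov(Tᵢ,Tⱼ) = Cov(Xᵢ,Xⱼ); the off-diagonal part of the true-score variance is the same as above.
True-score variance = [3²·22.9²·0.63 + 2²·19.7²·0.80 + 2²·12.3²·0.80] + 2920.18 = 4699.42 + 2920.18 = 7619.6.
Reliability = 7619.6 / 9797.39 = 0.778.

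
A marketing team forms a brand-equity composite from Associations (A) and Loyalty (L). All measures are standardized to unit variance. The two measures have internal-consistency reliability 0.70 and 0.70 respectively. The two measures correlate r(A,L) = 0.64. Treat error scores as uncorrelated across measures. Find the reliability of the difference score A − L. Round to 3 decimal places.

0.167

Var(A−L) = 1 + 1 − 2·0.64 = 2 − 1.28 = 0.72.
With uncorrelated errors the cross-covariances are all true-score covariance, so they carry over unchanged; only the diagonal terms shrink to ρᵢσᵢ².
True-score variance = [0.70 + 0.70] − 1.28 = 1.4 − 1.28 = 0.12.
Reliability = 0.12 / 0.72 = 0.167.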